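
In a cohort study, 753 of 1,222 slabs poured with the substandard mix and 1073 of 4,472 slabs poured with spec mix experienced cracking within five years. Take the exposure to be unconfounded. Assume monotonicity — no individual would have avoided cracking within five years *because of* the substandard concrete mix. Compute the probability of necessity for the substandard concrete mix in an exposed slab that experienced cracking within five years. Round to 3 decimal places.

PN ≈ 0.611

p₁ = P(outcome | exposed) = 753/1222 = 0.6162
p₀ = P(outcome | unexposed) = 1073/4472 = 0.23994
Under exogeneity and monotonicity, PN = (p₁ − p₀) / p₁.
PN = (0.6162 − 0.23994) / 0.6162 = 0.37627 / 0.6162 ≈ 0.6106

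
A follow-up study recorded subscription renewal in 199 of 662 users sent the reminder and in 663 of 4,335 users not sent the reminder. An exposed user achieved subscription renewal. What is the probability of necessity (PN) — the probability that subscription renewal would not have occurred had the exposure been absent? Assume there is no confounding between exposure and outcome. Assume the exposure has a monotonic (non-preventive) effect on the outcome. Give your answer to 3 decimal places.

PN ≈ 0.491

p₁ = P(outcome | exposed) = 199/662 = 0.3006
p₀ = P(outcome | unexposed) = 663/4335 = 0.15294
Under exogeneity and monotonicity, PN = (p₁ − p₀) / p₁.
PN = (0.3006 − 0.15294) / 0.3006 = 0.14766 / 0.3006 ≈ 0.4912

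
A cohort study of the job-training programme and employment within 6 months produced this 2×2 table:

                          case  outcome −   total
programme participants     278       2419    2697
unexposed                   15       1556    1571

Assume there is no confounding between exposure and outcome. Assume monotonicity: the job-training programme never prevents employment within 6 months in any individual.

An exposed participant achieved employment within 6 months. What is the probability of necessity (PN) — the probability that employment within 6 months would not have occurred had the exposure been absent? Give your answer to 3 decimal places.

p₁ = P(outcome | exposed) = 278/2697 = 0.10308
p₀ = P(outcome | unexposed) = 15/1571 = 0.0095481
Under exogeneity and monotonicity, PN = (p₁ − p₀)/p₁.
PN = (0.10308 − 0.0095481) / 0.10308 ≈ 0.9074

PN ≈ 0.907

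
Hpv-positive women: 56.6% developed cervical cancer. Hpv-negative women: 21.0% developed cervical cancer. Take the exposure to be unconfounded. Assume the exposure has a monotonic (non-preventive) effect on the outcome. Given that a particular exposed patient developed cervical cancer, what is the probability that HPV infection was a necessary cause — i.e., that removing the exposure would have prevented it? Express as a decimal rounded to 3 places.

PN ≈ 0.629

p₁ = 0.566, p₀ = 0.21.
Under exogeneity and monotonicity, PN = (p₁ − p₀) / p₁.
PN = (0.566 − 0.21) / 0.566 = 0.356 / 0.566 ≈ 0.6290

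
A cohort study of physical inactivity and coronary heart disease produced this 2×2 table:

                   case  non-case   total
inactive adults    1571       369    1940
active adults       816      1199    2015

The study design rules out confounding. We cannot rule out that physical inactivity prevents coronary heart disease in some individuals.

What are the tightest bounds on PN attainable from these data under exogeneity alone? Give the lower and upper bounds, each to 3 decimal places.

0.500 ≤ PN ≤ 0.735

p₁ = P(outcome | exposed) = 1571/1940 = 0.80979
p₀ = P(outcome | unexposed) = 816/2015 = 0.40496
Under exogeneity alone the bounds on PN are max{0,(p₁−p₀)/p₁} ≤ PN ≤ min{1,(1−p₀)/p₁}.
  lower = (p₁ − p₀)/p₁ = 0.40483 / 0.80979 ≈ 0.4999
  upper = min{1, (1 − p₀)/p₁} = 0.59504 / 0.80979 ≈ 0.7348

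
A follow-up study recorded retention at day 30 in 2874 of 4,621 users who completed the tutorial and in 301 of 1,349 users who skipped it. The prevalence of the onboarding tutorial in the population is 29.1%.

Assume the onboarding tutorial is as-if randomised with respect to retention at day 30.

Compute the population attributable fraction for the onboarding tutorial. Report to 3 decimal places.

PAF ≈ 0.342

p₁ = P(outcome | exposed) = 2874/4621 = 0.62194
p₀ = P(outcome | unexposed) = 301/1349 = 0.22313
Overall risk P(Y=1) = π·p₁ + (1−π)·p₀ = 0.291×0.62194 + 0.709×0.22313 = 0.33918.
Under exogeneity, PAF = [P(Y=1) − p₀] / P(Y=1).
PAF = (0.33918 − 0.22313) / 0.33918 ≈ 0.3422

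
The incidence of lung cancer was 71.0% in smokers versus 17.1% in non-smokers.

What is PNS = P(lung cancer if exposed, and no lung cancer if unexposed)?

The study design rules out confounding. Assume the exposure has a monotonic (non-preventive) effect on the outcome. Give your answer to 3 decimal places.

p₁ = 0.71, p₀ = 0.171.
Under exogeneity and monotonicity, PNS = p₁ − p₀.
PNS = 0.71 − 0.171 = 0.539

PNS ≈ 0.539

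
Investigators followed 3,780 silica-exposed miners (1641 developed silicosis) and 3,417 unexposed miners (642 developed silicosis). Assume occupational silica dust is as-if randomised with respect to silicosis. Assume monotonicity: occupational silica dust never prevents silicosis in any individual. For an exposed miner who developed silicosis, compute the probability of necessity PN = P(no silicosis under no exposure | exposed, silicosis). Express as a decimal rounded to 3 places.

p₁ = P(outcome | exposed) = 1641/3780 = 0.43413
p₀ = P(outcome | unexposed) = 642/3417 = 0.18788
Under exogeneity and monotonicity, PN = (p₁ − p₀) / p₁.
PN = (0.43413 − 0.18788) / 0.43413 = 0.24624 / 0.43413 ≈ 0.5672

PN ≈ 0.567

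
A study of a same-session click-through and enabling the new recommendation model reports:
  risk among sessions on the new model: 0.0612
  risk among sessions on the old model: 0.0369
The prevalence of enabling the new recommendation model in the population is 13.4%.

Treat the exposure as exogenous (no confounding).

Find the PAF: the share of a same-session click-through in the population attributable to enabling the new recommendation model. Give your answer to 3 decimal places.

PAF ≈ 0.081

Let p₁ = 0.0612, p₀ = 0.0369.
Overall risk P(Y=1) = π·p₁ + (1−π)·p₀ = 0.134×0.0612 + 0.866×0.0369 = 0.040156.
Under exogeneity, PAF = [P(Y=1) − p₀] / P(Y=1).
PAF = (0.040156 − 0.0369) / 0.040156 ≈ 0.0811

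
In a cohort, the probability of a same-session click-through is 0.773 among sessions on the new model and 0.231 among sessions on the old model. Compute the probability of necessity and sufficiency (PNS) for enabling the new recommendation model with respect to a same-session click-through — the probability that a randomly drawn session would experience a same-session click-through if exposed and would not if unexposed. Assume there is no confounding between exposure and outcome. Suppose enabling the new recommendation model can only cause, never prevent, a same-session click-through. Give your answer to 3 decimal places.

Let p₁ = 0.773, p₀ = 0.231.
Under exogeneity and monotonicity, PNS = p₁ − p₀.
PNS = 0.773 − 0.231 = 0.542

PNS ≈ 0.542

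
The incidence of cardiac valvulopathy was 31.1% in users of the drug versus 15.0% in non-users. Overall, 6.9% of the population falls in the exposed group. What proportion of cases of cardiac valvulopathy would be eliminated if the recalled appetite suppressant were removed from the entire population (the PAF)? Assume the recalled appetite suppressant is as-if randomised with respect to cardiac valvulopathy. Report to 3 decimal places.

PAF ≈ 0.069

p₁ = 0.311, p₀ = 0.15.
Overall risk P(Y=1) = π·p₁ + (1−π)·p₀ = 0.069×0.311 + 0.931×0.15 = 0.16111.
Under exogeneity, PAF = [P(Y=1) − p₀] / P(Y=1).
PAF = (0.16111 − 0.15) / 0.16111 ≈ 0.0690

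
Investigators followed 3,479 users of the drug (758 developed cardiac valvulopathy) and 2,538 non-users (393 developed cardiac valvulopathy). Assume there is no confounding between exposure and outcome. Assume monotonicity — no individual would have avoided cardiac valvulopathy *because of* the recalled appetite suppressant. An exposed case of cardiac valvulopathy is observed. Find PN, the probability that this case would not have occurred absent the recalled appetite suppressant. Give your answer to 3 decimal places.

p₁ = P(outcome | exposed) = 758/3479 = 0.21788
p₀ = P(outcome | unexposed) = 393/2538 = 0.15485
Under exogeneity and monotonicity, PN = (p₁ − p₀) / p₁.
PN = (0.21788 − 0.15485) / 0.21788 = 0.063032 / 0.21788 ≈ 0.2893

PN ≈ 0.289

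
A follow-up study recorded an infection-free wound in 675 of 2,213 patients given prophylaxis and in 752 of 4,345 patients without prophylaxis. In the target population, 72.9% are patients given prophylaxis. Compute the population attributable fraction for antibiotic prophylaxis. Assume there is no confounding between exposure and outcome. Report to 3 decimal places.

p₁ = P(outcome | exposed) = 675/2213 = 0.30502
p₀ = P(outcome | unexposed) = 752/4345 = 0.17307
Overall risk P(Y=1) = π·p₁ + (1−π)·p₀ = 0.729×0.30502 + 0.271×0.17307 = 0.26926.
Under exogeneity, PAF = [P(Y=1) − p₀] / P(Y=1).
PAF = (0.26926 − 0.17307) / 0.26926 ≈ 0.3572

PAF ≈ 0.357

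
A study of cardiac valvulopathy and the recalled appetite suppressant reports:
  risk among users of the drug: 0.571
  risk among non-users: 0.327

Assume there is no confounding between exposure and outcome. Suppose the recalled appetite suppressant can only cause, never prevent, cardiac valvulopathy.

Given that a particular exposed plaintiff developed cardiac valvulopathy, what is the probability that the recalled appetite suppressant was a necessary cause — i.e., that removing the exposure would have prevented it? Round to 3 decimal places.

Let p₁ = 0.571, p₀ = 0.327.
Under exogeneity and monotonicity, PN = (p₁ − p₀) / p₁.
PN = (0.571 − 0.327) / 0.571 = 0.244 / 0.571 ≈ 0.4273

PN ≈ 0.427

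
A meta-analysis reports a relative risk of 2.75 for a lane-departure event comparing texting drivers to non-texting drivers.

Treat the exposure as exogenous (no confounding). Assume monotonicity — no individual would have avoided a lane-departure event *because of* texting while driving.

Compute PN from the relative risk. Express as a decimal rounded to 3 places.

Under exogeneity and monotonicity, PN = (RR − 1) / RR = 1 − 1/RR.
PN = (2.75 − 1) / 2.75 = 1.75 / 2.75 ≈ 0.6364

PN ≈ 0.636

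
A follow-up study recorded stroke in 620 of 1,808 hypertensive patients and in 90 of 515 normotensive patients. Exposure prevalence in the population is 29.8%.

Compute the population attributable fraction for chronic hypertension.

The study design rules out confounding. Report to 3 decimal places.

p₁ = P(outcome | exposed) = 620/1808 = 0.34292
p₀ = P(outcome | unexposed) = 90/515 = 0.17476
Overall risk P(Y=1) = π·p₁ + (1−π)·p₀ = 0.298×0.34292 + 0.702×0.17476 = 0.22487.
Under exogeneity, PAF = [P(Y=1) − p₀] / P(Y=1).
PAF = (0.22487 − 0.17476) / 0.22487 ≈ 0.2229

PAF ≈ 0.223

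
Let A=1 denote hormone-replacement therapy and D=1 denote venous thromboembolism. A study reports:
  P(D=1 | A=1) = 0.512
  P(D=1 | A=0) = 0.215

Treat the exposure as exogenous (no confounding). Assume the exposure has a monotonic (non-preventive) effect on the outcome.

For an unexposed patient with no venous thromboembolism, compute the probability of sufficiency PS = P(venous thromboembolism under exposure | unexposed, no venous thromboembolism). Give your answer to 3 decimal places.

Let p₁ = 0.512, p₀ = 0.215.
Under exogeneity and monotonicity, PS = (p₁ − p₀) / (1 − p₀).
PS = (0.512 − 0.215) / (1 − 0.215) = 0.297 / 0.785 ≈ 0.3783

PS ≈ 0.378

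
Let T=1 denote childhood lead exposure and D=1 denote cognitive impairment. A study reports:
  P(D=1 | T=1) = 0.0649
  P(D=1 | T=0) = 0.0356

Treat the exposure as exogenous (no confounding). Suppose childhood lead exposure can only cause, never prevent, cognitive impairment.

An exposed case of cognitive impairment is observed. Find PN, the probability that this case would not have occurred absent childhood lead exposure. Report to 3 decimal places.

PN ≈ 0.451

Let p₁ = 0.0649, p₀ = 0.0356.
Under exogeneity and monotonicity, PN = (p₁ − p₀) / p₁.
PN = (0.0649 − 0.0356) / 0.0649 = 0.0293 / 0.0649 ≈ 0.4515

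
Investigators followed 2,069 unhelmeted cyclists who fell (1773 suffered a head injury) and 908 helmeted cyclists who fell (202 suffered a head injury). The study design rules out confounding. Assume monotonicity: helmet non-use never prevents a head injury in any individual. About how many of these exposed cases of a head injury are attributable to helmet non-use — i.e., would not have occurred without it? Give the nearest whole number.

p₁ = P(outcome | exposed) = 1773/2069 = 0.85694
p₀ = P(outcome | unexposed) = 202/908 = 0.22247
PN = (p₁ − p₀)/p₁ = (0.85694 − 0.22247) / 0.85694 ≈ 0.74039.
Attributable cases ≈ PN × (exposed cases) = 0.74039 × 1773 ≈ 1312.72.

about 1313 cases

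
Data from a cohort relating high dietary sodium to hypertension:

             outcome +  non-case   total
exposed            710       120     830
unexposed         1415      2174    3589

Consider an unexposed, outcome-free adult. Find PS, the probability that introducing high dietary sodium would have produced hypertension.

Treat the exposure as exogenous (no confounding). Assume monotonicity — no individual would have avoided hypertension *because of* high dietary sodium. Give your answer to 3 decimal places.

PS ≈ 0.761

p₁ = P(outcome | exposed) = 710/830 = 0.85542
p₀ = P(outcome | unexposed) = 1415/3589 = 0.39426
Under exogeneity and monotonicity, PS = (p₁ − p₀)/(1 − p₀).
PS = (0.85542 − 0.39426) / 0.60574 ≈ 0.7613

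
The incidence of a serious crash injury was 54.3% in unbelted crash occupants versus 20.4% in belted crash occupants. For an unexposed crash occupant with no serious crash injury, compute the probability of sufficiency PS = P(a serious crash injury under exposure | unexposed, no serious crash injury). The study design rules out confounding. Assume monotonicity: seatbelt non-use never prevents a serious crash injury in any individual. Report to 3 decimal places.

PS ≈ 0.426

p₁ = 0.543, p₀ = 0.204.
Under exogeneity and monotonicity, PS = (p₁ − p₀) / (1 − p₀).
PS = (0.543 − 0.204) / (1 − 0.204) = 0.339 / 0.796 ≈ 0.4259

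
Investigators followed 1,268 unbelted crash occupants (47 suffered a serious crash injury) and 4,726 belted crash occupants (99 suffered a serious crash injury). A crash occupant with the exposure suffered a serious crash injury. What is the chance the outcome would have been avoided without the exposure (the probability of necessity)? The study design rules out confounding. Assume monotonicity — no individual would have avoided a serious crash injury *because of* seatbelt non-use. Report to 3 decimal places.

PN ≈ 0.435

p₁ = P(outcome | exposed) = 47/1268 = 0.037066
p₀ = P(outcome | unexposed) = 99/4726 = 0.020948
Under exogeneity and monotonicity, PN = (p₁ − p₀) / p₁.
PN = (0.037066 − 0.020948) / 0.037066 = 0.016118 / 0.037066 ≈ 0.4349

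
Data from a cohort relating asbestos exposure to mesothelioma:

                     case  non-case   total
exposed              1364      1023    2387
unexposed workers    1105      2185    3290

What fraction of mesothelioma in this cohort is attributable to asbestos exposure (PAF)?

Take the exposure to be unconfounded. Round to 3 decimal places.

p₁ = P(outcome | exposed) = 1364/2387 = 0.57143
p₀ = P(outcome | unexposed) = 1105/3290 = 0.33587
Exposure prevalence π = 2387/5677 = 0.42047; overall risk P(Y=1) = 0.43491.
Under exogeneity, PAF = [P(Y=1) − p₀]/P(Y=1).
PAF = (0.43491 − 0.33587) / 0.43491 ≈ 0.2277

PAF ≈ 0.228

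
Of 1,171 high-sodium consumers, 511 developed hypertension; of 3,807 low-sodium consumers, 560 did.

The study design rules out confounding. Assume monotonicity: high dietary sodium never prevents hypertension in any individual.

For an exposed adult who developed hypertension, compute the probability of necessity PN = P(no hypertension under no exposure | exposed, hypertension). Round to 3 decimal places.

p₁ = P(outcome | exposed) = 511/1171 = 0.43638
p₀ = P(outcome | unexposed) = 560/3807 = 0.1471
Under exogeneity and monotonicity, PN = (p₁ − p₀) / p₁.
PN = (0.43638 − 0.1471) / 0.43638 = 0.28928 / 0.43638 ≈ 0.6629

PN ≈ 0.663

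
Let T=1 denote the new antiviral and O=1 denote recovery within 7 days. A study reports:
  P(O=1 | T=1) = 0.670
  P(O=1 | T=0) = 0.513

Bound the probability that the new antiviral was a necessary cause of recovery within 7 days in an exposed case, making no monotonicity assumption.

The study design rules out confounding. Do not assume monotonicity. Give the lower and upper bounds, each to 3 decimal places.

0.234 ≤ PN ≤ 0.727

Let p₁ = 0.67, p₀ = 0.513.
Under exogeneity alone the bounds on PN are max{0,(p₁−p₀)/p₁} ≤ PN ≤ min{1,(1−p₀)/p₁}.
  lower = (p₁ − p₀)/p₁ = 0.157 / 0.67 ≈ 0.2343
  upper = min{1, (1 − p₀)/p₁} = 0.487 / 0.67 ≈ 0.7269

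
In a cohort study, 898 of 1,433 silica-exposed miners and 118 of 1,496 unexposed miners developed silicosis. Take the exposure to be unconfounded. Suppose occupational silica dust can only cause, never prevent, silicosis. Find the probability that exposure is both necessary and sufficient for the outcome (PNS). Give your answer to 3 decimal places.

PNS ≈ 0.548

p₁ = P(outcome | exposed) = 898/1433 = 0.62666
p₀ = P(outcome | unexposed) = 118/1496 = 0.078877
Under exogeneity and monotonicity, PNS = p₁ − p₀.
PNS = 0.62666 − 0.078877 = 0.54778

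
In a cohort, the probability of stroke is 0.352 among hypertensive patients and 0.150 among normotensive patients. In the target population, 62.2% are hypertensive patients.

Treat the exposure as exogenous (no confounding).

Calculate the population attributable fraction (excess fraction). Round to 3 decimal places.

PAF ≈ 0.456

Let p₁ = 0.352, p₀ = 0.15.
Overall risk P(Y=1) = π·p₁ + (1−π)·p₀ = 0.622×0.352 + 0.378×0.15 = 0.27564.
Under exogeneity, PAF = [P(Y=1) − p₀] / P(Y=1).
PAF = (0.27564 − 0.15) / 0.27564 ≈ 0.4558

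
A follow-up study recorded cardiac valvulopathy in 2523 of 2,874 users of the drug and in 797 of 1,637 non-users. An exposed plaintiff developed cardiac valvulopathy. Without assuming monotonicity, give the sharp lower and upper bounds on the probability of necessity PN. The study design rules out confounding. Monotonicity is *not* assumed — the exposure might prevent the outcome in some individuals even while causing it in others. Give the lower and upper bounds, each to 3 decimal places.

p₁ = P(outcome | exposed) = 2523/2874 = 0.87787
p₀ = P(outcome | unexposed) = 797/1637 = 0.48687
Under exogeneity alone the bounds on PN are max{0,(p₁−p₀)/p₁} ≤ PN ≤ min{1,(1−p₀)/p₁}.
  lower = (p₁ − p₀)/p₁ = 0.391 / 0.87787 ≈ 0.4454
  upper = min{1, (1 − p₀)/p₁} = 0.51313 / 0.87787 ≈ 0.5845

0.445 ≤ PN ≤ 0.585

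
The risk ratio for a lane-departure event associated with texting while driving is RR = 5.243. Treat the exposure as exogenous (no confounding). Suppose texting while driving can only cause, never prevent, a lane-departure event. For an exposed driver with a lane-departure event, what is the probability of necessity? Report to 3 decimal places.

Under exogeneity and monotonicity, PN = (RR − 1) / RR = 1 − 1/RR.
PN = (5.243 − 1) / 5.243 = 4.243 / 5.243 ≈ 0.8093

PN ≈ 0.809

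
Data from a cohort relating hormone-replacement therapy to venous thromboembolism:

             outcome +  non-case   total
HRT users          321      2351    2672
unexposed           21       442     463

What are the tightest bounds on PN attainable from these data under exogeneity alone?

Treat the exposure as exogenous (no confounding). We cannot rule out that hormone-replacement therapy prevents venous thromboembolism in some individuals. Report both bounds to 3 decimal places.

0.622 ≤ PN ≤ 1.000

p₁ = P(outcome | exposed) = 321/2672 = 0.12013
p₀ = P(outcome | unexposed) = 21/463 = 0.045356
Under exogeneity alone the bounds on PN are max{0,(p₁−p₀)/p₁} ≤ PN ≤ min{1,(1−p₀)/p₁}.
  lower = (p₁ − p₀)/p₁ = 0.074778 / 0.12013 ≈ 0.6225
  upper = min{1, (1 − p₀)/p₁} = 0.95464 / 0.12013 ≈ 7.9464 → capped at 1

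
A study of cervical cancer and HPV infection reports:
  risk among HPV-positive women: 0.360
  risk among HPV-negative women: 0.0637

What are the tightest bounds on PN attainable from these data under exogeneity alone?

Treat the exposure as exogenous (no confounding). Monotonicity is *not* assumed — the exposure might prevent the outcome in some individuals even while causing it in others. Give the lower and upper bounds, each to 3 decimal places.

Let p₁ = 0.36, p₀ = 0.0637.
Under exogeneity alone the bounds on PN are max{0,(p₁−p₀)/p₁} ≤ PN ≤ min{1,(1−p₀)/p₁}.
  lower = (p₁ − p₀)/p₁ = 0.2963 / 0.36 ≈ 0.8231
  upper = min{1, (1 − p₀)/p₁} = 0.9363 / 0.36 ≈ 2.6008 → capped at 1

0.823 ≤ PN ≤ 1.000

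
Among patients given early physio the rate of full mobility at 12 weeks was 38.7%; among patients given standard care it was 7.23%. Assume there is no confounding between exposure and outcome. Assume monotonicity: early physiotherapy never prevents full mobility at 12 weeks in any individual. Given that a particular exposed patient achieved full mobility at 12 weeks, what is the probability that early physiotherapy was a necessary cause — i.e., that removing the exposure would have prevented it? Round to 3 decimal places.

PN ≈ 0.813

p₁ = 0.387, p₀ = 0.0723.
Under exogeneity and monotonicity, PN = (p₁ − p₀) / p₁.
PN = (0.387 − 0.0723) / 0.387 = 0.3147 / 0.387 ≈ 0.8132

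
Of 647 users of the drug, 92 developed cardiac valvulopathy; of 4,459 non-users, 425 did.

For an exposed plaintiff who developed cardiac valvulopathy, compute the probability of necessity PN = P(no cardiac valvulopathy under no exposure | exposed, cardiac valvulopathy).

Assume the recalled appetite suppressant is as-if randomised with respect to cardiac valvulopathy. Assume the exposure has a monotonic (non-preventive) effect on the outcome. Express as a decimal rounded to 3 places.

PN ≈ 0.330

p₁ = P(outcome | exposed) = 92/647 = 0.14219
p₀ = P(outcome | unexposed) = 425/4459 = 0.095313
Under exogeneity and monotonicity, PN = (p₁ − p₀) / p₁.
PN = (0.14219 − 0.095313) / 0.14219 = 0.046882 / 0.14219 ≈ 0.3297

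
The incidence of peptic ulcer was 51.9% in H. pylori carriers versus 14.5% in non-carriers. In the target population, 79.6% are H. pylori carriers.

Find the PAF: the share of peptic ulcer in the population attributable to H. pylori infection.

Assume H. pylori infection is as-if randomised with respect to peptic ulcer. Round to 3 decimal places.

p₁ = 0.519, p₀ = 0.145.
Overall risk P(Y=1) = π·p₁ + (1−π)·p₀ = 0.796×0.519 + 0.204×0.145 = 0.4427.
Under exogeneity, PAF = [P(Y=1) − p₀] / P(Y=1).
PAF = (0.4427 − 0.145) / 0.4427 ≈ 0.6725

PAF ≈ 0.672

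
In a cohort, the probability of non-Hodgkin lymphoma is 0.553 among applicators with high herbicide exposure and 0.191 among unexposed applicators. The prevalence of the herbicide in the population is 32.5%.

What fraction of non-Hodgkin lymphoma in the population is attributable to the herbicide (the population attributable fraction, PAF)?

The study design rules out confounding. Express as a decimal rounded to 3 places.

Let p₁ = 0.553, p₀ = 0.191.
Overall risk P(Y=1) = π·p₁ + (1−π)·p₀ = 0.325×0.553 + 0.675×0.191 = 0.30865.
Under exogeneity, PAF = [P(Y=1) − p₀] / P(Y=1).
PAF = (0.30865 − 0.191) / 0.30865 ≈ 0.3812

PAF ≈ 0.381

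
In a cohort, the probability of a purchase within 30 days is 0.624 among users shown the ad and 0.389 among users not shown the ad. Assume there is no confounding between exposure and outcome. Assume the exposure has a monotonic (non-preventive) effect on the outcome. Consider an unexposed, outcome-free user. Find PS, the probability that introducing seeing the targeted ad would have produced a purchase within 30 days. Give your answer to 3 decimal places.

PS ≈ 0.385

Let p₁ = 0.624, p₀ = 0.389.
Under exogeneity and monotonicity, PS = (p₁ − p₀) / (1 − p₀).
PS = (0.624 − 0.389) / (1 − 0.389) = 0.235 / 0.611 ≈ 0.3846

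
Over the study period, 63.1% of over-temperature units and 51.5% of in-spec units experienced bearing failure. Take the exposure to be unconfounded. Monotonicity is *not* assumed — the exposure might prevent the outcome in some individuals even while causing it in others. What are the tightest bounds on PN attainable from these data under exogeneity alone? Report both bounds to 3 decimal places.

0.184 ≤ PN ≤ 0.769

p₁ = 0.631, p₀ = 0.515.
Under exogeneity alone the bounds on PN are max{0,(p₁−p₀)/p₁} ≤ PN ≤ min{1,(1−p₀)/p₁}.
  lower = (p₁ − p₀)/p₁ = 0.116 / 0.631 ≈ 0.1838
  upper = min{1, (1 − p₀)/p₁} = 0.485 / 0.631 ≈ 0.7686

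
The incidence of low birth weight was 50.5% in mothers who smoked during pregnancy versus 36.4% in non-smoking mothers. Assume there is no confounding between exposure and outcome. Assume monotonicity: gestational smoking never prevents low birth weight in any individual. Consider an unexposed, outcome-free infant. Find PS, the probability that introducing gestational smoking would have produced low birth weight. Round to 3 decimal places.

p₁ = 0.505, p₀ = 0.364.
Under exogeneity and monotonicity, PS = (p₁ − p₀) / (1 − p₀).
PS = (0.505 − 0.364) / (1 − 0.364) = 0.141 / 0.636 ≈ 0.2217

PS ≈ 0.222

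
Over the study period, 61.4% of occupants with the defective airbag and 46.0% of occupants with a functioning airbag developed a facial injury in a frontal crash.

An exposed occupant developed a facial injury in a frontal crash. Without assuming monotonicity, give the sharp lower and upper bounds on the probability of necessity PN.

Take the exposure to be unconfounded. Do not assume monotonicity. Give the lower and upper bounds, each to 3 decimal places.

p₁ = 0.614, p₀ = 0.46.
Under exogeneity alone the bounds on PN are max{0,(p₁−p₀)/p₁} ≤ PN ≤ min{1,(1−p₀)/p₁}.
  lower = (p₁ − p₀)/p₁ = 0.154 / 0.614 ≈ 0.2508
  upper = min{1, (1 − p₀)/p₁} = 0.54 / 0.614 ≈ 0.8795

0.251 ≤ PN ≤ 0.879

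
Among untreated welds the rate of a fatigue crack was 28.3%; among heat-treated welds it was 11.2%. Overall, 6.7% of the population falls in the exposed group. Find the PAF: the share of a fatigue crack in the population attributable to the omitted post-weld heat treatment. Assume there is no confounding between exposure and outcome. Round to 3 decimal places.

PAF ≈ 0.093

p₁ = 0.283, p₀ = 0.112.
Overall risk P(Y=1) = π·p₁ + (1−π)·p₀ = 0.067×0.283 + 0.933×0.112 = 0.12346.
Under exogeneity, PAF = [P(Y=1) − p₀] / P(Y=1).
PAF = (0.12346 − 0.112) / 0.12346 ≈ 0.0928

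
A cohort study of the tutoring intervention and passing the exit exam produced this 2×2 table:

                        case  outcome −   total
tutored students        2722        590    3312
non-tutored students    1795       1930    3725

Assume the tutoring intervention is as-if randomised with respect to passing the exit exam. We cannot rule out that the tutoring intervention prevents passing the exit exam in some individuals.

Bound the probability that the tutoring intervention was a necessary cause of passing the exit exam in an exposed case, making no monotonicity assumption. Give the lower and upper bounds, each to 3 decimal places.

p₁ = P(outcome | exposed) = 2722/3312 = 0.82186
p₀ = P(outcome | unexposed) = 1795/3725 = 0.48188
Under exogeneity alone the bounds on PN are max{0,(p₁−p₀)/p₁} ≤ PN ≤ min{1,(1−p₀)/p₁}.
  lower = (p₁ − p₀)/p₁ = 0.33998 / 0.82186 ≈ 0.4137
  upper = min{1, (1 − p₀)/p₁} = 0.51812 / 0.82186 ≈ 0.6304

0.414 ≤ PN ≤ 0.630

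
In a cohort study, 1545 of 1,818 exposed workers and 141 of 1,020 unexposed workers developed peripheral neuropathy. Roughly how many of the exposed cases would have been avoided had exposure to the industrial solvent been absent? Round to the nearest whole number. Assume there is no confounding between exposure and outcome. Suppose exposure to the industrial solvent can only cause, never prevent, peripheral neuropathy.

p₁ = P(outcome | exposed) = 1545/1818 = 0.84983
p₀ = P(outcome | unexposed) = 141/1020 = 0.13824
PN = (p₁ − p₀)/p₁ = (0.84983 − 0.13824) / 0.84983 ≈ 0.83734.
Attributable cases ≈ PN × (exposed cases) = 0.83734 × 1545 ≈ 1293.69.

about 1294 cases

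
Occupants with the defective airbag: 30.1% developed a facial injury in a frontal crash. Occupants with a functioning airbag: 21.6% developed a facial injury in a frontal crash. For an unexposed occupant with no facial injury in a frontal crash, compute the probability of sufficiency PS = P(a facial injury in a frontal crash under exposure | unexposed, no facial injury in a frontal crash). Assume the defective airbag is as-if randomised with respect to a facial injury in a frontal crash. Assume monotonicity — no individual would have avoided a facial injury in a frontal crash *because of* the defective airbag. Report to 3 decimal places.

p₁ = 0.301, p₀ = 0.216.
Under exogeneity and monotonicity, PS = (p₁ − p₀) / (1 − p₀).
PS = (0.301 − 0.216) / (1 − 0.216) = 0.085 / 0.784 ≈ 0.1084

PS ≈ 0.108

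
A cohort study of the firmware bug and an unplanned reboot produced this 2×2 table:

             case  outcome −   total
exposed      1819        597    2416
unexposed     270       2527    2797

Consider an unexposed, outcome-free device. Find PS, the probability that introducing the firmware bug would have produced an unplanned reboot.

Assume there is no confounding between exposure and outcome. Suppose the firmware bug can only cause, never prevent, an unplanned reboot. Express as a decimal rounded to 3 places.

p₁ = P(outcome | exposed) = 1819/2416 = 0.7529
p₀ = P(outcome | unexposed) = 270/2797 = 0.096532
Under exogeneity and monotonicity, PS = (p₁ − p₀) / (1 − p₀).
PS = (0.7529 − 0.096532) / (1 − 0.096532) = 0.65637 / 0.90347 ≈ 0.7265

PS ≈ 0.726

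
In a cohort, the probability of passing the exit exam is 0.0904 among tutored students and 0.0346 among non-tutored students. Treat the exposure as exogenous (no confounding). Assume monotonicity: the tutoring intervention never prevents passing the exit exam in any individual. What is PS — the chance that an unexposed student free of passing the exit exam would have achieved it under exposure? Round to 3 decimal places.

PS ≈ 0.058

Let p₁ = 0.0904, p₀ = 0.0346.
Under exogeneity and monotonicity, PS = (p₁ − p₀) / (1 − p₀).
PS = (0.0904 − 0.0346) / (1 − 0.0346) = 0.0558 / 0.9654 ≈ 0.0578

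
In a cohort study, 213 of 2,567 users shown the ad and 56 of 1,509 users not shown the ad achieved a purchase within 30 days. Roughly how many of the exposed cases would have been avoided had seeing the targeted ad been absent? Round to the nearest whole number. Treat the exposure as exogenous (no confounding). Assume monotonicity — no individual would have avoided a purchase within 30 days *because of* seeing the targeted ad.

about 118 cases

p₁ = P(outcome | exposed) = 213/2567 = 0.082976
p₀ = P(outcome | unexposed) = 56/1509 = 0.037111
PN = (p₁ − p₀)/p₁ = (0.082976 − 0.037111) / 0.082976 ≈ 0.55276.
Attributable cases ≈ PN × (exposed cases) = 0.55276 × 213 ≈ 117.74.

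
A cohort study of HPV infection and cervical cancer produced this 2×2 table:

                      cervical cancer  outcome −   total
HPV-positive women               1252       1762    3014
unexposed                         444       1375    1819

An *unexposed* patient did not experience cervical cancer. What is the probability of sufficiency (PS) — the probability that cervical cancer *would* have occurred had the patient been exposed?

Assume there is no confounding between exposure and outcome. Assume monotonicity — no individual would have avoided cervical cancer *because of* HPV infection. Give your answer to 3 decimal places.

PS ≈ 0.227

p₁ = P(outcome | exposed) = 1252/3014 = 0.41539
p₀ = P(outcome | unexposed) = 444/1819 = 0.24409
Under exogeneity and monotonicity, PS = (p₁ − p₀)/(1 − p₀).
PS = (0.41539 − 0.24409) / 0.75591 ≈ 0.2266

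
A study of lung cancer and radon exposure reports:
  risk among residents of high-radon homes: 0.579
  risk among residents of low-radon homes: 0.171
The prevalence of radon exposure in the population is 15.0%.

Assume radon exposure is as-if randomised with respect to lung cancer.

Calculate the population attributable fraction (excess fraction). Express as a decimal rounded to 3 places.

PAF ≈ 0.264

Let p₁ = 0.579, p₀ = 0.171.
Overall risk P(Y=1) = π·p₁ + (1−π)·p₀ = 0.15×0.579 + 0.85×0.171 = 0.2322.
Under exogeneity, PAF = [P(Y=1) − p₀] / P(Y=1).
PAF = (0.2322 − 0.171) / 0.2322 ≈ 0.2636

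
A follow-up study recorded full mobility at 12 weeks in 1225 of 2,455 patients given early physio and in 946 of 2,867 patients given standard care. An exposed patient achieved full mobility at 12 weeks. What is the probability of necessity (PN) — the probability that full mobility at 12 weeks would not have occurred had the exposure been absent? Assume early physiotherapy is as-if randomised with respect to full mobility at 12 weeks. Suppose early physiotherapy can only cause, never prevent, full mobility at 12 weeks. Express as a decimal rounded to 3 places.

p₁ = P(outcome | exposed) = 1225/2455 = 0.49898
p₀ = P(outcome | unexposed) = 946/2867 = 0.32996
Under exogeneity and monotonicity, PN = (p₁ − p₀) / p₁.
PN = (0.49898 − 0.32996) / 0.49898 = 0.16902 / 0.49898 ≈ 0.3387

PN ≈ 0.339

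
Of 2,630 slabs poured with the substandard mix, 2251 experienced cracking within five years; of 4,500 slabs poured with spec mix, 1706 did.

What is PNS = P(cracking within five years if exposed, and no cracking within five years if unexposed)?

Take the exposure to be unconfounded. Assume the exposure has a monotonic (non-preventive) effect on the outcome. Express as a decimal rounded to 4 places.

p₁ = P(outcome | exposed) = 2251/2630 = 0.85589
p₀ = P(outcome | unexposed) = 1706/4500 = 0.37911
Under exogeneity and monotonicity, PNS = p₁ − p₀.
PNS = 0.85589 − 0.37911 = 0.47678

PNS ≈ 0.4768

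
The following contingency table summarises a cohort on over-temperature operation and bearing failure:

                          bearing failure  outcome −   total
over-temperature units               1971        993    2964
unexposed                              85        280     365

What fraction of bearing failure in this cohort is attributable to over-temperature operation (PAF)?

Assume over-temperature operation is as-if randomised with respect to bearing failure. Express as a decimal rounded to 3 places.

p₁ = P(outcome | exposed) = 1971/2964 = 0.66498
p₀ = P(outcome | unexposed) = 85/365 = 0.23288
Exposure prevalence π = 2964/3329 = 0.89036; overall risk P(Y=1) = 0.6176.
Under exogeneity, PAF = [P(Y=1) − p₀]/P(Y=1).
PAF = (0.6176 − 0.23288) / 0.6176 ≈ 0.6229

PAF ≈ 0.623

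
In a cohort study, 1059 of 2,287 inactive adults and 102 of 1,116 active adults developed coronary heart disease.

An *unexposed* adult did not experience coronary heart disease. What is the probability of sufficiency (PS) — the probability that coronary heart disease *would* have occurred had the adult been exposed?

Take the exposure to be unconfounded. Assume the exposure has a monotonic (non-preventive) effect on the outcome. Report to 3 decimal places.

PS ≈ 0.409

p₁ = P(outcome | exposed) = 1059/2287 = 0.46305
p₀ = P(outcome | unexposed) = 102/1116 = 0.091398
Under exogeneity and monotonicity, PS = (p₁ − p₀) / (1 − p₀).
PS = (0.46305 − 0.091398) / (1 − 0.091398) = 0.37165 / 0.9086 ≈ 0.4090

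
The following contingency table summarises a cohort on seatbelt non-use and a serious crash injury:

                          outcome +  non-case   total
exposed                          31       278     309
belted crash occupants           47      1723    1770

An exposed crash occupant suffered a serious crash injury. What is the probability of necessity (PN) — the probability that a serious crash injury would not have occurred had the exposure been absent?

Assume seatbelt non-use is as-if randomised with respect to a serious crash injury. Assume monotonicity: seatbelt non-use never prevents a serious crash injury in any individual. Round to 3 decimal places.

p₁ = P(outcome | exposed) = 31/309 = 0.10032
p₀ = P(outcome | unexposed) = 47/1770 = 0.026554
Under exogeneity and monotonicity, PN = (p₁ − p₀)/p₁.
PN = (0.10032 − 0.026554) / 0.10032 ≈ 0.7353

PN ≈ 0.735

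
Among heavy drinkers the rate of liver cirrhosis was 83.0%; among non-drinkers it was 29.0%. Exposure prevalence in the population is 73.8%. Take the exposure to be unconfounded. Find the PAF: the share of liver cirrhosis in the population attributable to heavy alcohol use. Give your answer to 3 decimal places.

p₁ = 0.83, p₀ = 0.29.
Overall risk P(Y=1) = π·p₁ + (1−π)·p₀ = 0.738×0.83 + 0.262×0.29 = 0.68852.
Under exogeneity, PAF = [P(Y=1) − p₀] / P(Y=1).
PAF = (0.68852 − 0.29) / 0.68852 ≈ 0.5788

PAF ≈ 0.579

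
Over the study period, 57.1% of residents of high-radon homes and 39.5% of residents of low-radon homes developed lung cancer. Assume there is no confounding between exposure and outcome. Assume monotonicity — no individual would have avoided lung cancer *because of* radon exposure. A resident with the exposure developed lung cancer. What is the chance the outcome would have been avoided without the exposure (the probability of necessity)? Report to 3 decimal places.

PN ≈ 0.308

p₁ = 0.571, p₀ = 0.395.
Under exogeneity and monotonicity, PN = (p₁ − p₀) / p₁.
PN = (0.571 − 0.395) / 0.571 = 0.176 / 0.571 ≈ 0.3082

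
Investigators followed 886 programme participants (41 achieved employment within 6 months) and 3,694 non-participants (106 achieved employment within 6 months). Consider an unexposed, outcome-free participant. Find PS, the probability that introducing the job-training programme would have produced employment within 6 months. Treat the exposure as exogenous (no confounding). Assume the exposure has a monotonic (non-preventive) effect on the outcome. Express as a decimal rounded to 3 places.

p₁ = P(outcome | exposed) = 41/886 = 0.046275
p₀ = P(outcome | unexposed) = 106/3694 = 0.028695
Under exogeneity and monotonicity, PS = (p₁ − p₀) / (1 − p₀).
PS = (0.046275 − 0.028695) / (1 − 0.028695) = 0.01758 / 0.9713 ≈ 0.0181

PS ≈ 0.018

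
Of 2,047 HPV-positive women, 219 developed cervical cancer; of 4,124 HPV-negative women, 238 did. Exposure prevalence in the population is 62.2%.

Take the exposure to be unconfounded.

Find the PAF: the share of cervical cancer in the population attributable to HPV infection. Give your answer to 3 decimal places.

PAF ≈ 0.347

p₁ = P(outcome | exposed) = 219/2047 = 0.10699
p₀ = P(outcome | unexposed) = 238/4124 = 0.057711
Overall risk P(Y=1) = π·p₁ + (1−π)·p₀ = 0.622×0.10699 + 0.378×0.057711 = 0.08836.
Under exogeneity, PAF = [P(Y=1) − p₀] / P(Y=1).
PAF = (0.08836 − 0.057711) / 0.08836 ≈ 0.3469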